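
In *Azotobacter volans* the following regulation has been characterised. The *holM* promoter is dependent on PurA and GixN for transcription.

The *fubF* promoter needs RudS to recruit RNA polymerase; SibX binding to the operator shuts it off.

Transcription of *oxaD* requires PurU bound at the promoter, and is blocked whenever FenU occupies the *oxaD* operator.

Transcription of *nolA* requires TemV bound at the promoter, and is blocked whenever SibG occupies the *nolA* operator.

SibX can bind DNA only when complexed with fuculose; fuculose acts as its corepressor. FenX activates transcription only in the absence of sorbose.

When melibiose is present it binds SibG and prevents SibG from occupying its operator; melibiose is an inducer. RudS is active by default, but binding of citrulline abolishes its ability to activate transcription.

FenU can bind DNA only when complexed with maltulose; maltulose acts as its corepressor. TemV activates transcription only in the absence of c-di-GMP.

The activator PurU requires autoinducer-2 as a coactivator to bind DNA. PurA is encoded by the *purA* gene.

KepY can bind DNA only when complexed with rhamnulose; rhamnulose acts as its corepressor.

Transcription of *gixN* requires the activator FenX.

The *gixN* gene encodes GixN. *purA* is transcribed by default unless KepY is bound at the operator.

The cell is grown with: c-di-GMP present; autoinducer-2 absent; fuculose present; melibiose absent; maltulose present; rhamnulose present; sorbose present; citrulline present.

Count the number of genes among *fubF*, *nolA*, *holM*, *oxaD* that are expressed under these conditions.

Citrulline is present, so RudS is inactive.
Fuculose is present, so SibX is active.
With repressor SibX bound, *fubF* is not transcribed.
→ *fubF* is OFF.
c-di-GMP is present, so TemV is inactive.
Melibiose is absent, so SibG is active.
With repressor SibG bound, *nolA* is not transcribed.
→ *nolA* is OFF.
Rhamnulose is present, so KepY is active.
With repressor KepY bound, *purA* is not transcribed.
So PurA is not produced.
Sorbose is present, so FenX is inactive.
Required activator FenX is absent, so *gixN* is not transcribed.
So GixN is not produced.
Required activator PurA is absent, so *holM* is not transcribed.
→ *holM* is OFF.
Maltulose is present, so FenU is active.
Autoinducer-2 is absent, so PurU is inactive.
With repressor FenU bound, *oxaD* is not transcribed.
→ *oxaD* is OFF.
0 of the 4 genes are transcribed.

0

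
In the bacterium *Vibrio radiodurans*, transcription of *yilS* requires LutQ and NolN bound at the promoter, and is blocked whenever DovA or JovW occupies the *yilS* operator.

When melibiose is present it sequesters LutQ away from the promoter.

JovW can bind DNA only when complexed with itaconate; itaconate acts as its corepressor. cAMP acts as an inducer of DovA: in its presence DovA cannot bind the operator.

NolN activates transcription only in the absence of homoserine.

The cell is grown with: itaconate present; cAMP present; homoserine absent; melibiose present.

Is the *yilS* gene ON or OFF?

OFF

cAMP is present, so DovA is inactive.
Melibiose is present, so LutQ is inactive.
Itaconate is present, so JovW is active.
Homoserine is absent, so NolN is active.
With repressor JovW bound, *yilS* is not transcribed.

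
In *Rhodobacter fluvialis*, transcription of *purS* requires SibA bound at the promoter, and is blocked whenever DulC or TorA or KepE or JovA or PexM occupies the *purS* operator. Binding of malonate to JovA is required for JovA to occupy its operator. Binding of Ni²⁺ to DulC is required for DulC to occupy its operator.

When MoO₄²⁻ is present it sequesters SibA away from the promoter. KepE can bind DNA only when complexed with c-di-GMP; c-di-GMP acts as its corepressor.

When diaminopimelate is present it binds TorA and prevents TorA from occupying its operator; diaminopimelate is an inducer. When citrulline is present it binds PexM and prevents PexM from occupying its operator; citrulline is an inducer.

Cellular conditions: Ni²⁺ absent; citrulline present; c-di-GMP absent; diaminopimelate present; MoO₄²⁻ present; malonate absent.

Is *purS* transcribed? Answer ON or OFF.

Ni²⁺ is absent, so DulC is inactive.
Diaminopimelate is present, so TorA is inactive.
c-di-GMP is absent, so KepE is inactive.
MoO₄²⁻ is present, so SibA is inactive.
Malonate is absent, so JovA is inactive.
Citrulline is present, so PexM is inactive.
Required activator SibA is absent, so *purS* is not transcribed.

OFF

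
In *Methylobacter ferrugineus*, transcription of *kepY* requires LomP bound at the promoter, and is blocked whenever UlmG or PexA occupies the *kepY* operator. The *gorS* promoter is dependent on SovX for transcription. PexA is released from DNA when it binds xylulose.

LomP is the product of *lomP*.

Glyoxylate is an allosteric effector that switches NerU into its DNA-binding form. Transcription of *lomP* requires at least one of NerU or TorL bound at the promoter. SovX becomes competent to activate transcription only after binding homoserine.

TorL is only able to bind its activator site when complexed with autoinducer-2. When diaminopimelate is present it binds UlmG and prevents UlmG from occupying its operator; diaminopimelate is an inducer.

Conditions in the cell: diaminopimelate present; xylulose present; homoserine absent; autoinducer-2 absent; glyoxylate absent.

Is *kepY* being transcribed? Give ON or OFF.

Diaminopimelate is present, so UlmG is inactive.
Glyoxylate is absent, so NerU is inactive.
Autoinducer-2 is absent, so TorL is inactive.
No activator is available at the *lomP* promoter, so *lomP* is not transcribed.
So LomP is not produced.
Xylulose is present, so PexA is inactive.
Required activator LomP is absent, so *kepY* is not transcribed.

OFF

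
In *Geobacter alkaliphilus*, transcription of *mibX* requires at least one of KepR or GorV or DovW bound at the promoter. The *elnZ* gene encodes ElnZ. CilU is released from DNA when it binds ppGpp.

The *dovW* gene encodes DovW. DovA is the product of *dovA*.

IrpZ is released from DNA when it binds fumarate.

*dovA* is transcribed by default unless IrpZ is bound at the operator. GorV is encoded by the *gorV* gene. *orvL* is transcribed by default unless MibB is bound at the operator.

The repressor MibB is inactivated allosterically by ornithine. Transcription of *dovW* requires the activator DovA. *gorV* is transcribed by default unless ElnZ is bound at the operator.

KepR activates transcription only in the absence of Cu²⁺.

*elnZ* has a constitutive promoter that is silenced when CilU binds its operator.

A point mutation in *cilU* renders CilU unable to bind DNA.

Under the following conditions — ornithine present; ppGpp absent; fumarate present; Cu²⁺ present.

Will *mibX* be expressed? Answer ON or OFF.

Cu²⁺ is present, so KepR is inactive.
CilU is non-functional in this strain, so it has no effect.
With no repressor bound, *elnZ* is transcribed.
So ElnZ is produced and active.
With repressor ElnZ bound, *gorV* is not transcribed.
So GorV is not produced.
Fumarate is present, so IrpZ is inactive.
With no repressor bound, *dovA* is transcribed.
So DovA is produced and active.
No repressor is bound and DovA is active, so *dovW* is transcribed.
So DovW is produced and active.
Activator DovW is present, so *mibX* is transcribed.

ON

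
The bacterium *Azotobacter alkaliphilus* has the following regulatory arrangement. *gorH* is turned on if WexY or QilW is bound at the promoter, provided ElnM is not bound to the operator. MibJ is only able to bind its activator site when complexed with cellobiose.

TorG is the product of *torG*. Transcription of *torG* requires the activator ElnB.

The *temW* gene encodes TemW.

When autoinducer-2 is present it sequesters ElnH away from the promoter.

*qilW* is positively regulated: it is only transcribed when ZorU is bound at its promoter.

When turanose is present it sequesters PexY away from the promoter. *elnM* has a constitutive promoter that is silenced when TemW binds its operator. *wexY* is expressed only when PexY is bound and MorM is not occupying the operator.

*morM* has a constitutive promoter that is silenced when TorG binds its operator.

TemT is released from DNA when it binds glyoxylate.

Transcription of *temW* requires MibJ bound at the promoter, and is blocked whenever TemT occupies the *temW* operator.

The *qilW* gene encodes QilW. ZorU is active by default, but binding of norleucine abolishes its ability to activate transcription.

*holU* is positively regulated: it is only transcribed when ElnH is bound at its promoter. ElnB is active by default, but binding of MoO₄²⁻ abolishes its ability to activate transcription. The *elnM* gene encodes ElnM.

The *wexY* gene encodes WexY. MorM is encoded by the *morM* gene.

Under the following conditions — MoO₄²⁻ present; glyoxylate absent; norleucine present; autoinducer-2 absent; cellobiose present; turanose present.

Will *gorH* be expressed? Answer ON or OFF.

OFF

Turanose is present, so PexY is inactive.
MoO₄²⁻ is present, so ElnB is inactive.
Required activator ElnB is absent, so *torG* is not transcribed.
So TorG is not produced.
With no repressor bound, *morM* is transcribed.
So MorM is produced and active.
With repressor MorM bound, *wexY* is not transcribed.
So WexY is not produced.
Cellobiose is present, so MibJ is active.
Glyoxylate is absent, so TemT is active.
With repressor TemT bound, *temW* is not transcribed.
So TemW is not produced.
With no repressor bound, *elnM* is transcribed.
So ElnM is produced and active.
Norleucine is present, so ZorU is inactive.
Required activator ZorU is absent, so *qilW* is not transcribed.
So QilW is not produced.
With repressor ElnM bound, *gorH* is not transcribed.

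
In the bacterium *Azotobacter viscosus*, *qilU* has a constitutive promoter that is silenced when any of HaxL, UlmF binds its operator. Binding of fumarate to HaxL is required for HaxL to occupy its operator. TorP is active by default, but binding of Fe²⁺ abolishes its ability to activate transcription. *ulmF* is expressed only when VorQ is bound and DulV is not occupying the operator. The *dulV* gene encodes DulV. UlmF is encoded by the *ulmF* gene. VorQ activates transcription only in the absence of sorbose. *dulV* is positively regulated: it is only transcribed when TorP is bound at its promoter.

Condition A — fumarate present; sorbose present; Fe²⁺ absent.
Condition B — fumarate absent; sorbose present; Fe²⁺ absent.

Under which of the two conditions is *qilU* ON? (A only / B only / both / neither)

Condition A:
Fumarate is present, so HaxL is active.
Sorbose is present, so VorQ is inactive.
Fe²⁺ is absent, so TorP is active.
No repressor is bound and TorP is active, so *dulV* is transcribed.
So DulV is produced and active.
With repressor DulV bound, *ulmF* is not transcribed.
So UlmF is not produced.
With repressor HaxL bound, *qilU* is not transcribed.
→ *qilU* is OFF in A.
Condition B:
Fumarate is absent, so HaxL is inactive.
Sorbose is present, so VorQ is inactive.
Fe²⁺ is absent, so TorP is active.
No repressor is bound and TorP is active, so *dulV* is transcribed.
So DulV is produced and active.
With repressor DulV bound, *ulmF* is not transcribed.
So UlmF is not produced.
With no repressor bound, *qilU* is transcribed.
→ *qilU* is ON in B.

B only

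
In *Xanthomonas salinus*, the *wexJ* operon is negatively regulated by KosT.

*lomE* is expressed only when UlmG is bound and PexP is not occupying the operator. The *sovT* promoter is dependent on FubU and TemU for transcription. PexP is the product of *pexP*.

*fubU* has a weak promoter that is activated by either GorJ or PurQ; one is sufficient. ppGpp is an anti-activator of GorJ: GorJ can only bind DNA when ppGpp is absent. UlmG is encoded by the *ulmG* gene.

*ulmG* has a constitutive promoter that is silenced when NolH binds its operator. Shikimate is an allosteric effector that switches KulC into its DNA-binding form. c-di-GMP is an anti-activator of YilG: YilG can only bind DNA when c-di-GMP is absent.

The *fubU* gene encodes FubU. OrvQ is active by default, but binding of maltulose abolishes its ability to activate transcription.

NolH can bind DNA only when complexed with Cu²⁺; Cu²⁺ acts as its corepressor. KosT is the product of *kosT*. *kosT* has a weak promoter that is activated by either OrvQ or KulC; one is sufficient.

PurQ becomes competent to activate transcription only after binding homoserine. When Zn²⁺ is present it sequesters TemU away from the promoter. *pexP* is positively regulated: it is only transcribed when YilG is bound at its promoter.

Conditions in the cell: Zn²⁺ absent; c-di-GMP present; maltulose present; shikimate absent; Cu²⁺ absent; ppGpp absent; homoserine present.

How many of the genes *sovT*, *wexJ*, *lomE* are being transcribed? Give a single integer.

3

ppGpp is absent, so GorJ is active.
Homoserine is present, so PurQ is active.
Activator GorJ is present, so *fubU* is transcribed.
So FubU is produced and active.
Zn²⁺ is absent, so TemU is active.
No repressor is bound and FubU and TemU are active, so *sovT* is transcribed.
→ *sovT* is ON.
Maltulose is present, so OrvQ is inactive.
Shikimate is absent, so KulC is inactive.
No activator is available at the *kosT* promoter, so *kosT* is not transcribed.
So KosT is not produced.
With no repressor bound, *wexJ* is transcribed.
→ *wexJ* is ON.
c-di-GMP is present, so YilG is inactive.
Required activator YilG is absent, so *pexP* is not transcribed.
So PexP is not produced.
Cu²⁺ is absent, so NolH is inactive.
With no repressor bound, *ulmG* is transcribed.
So UlmG is produced and active.
No repressor is bound and UlmG is active, so *lomE* is transcribed.
→ *lomE* is ON.
3 of the 3 genes are transcribed.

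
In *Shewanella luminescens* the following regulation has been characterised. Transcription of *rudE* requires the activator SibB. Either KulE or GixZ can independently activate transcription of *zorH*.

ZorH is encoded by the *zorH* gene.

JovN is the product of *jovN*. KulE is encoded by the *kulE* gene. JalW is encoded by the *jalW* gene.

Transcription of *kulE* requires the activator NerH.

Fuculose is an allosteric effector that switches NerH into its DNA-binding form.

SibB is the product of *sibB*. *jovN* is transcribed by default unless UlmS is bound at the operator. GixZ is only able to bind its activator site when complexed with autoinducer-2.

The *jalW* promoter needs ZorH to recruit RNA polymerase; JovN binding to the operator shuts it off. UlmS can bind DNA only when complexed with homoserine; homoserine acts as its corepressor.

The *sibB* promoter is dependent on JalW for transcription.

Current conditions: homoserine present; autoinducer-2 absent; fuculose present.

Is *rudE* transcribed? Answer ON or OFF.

ON

Fuculose is present, so NerH is active.
No repressor is bound and NerH is active, so *kulE* is transcribed.
So KulE is produced and active.
Autoinducer-2 is absent, so GixZ is inactive.
Activator KulE is present, so *zorH* is transcribed.
So ZorH is produced and active.
Homoserine is present, so UlmS is active.
With repressor UlmS bound, *jovN* is not transcribed.
So JovN is not produced.
No repressor is bound and ZorH is active, so *jalW* is transcribed.
So JalW is produced and active.
No repressor is bound and JalW is active, so *sibB* is transcribed.
So SibB is produced and active.
No repressor is bound and SibB is active, so *rudE* is transcribed.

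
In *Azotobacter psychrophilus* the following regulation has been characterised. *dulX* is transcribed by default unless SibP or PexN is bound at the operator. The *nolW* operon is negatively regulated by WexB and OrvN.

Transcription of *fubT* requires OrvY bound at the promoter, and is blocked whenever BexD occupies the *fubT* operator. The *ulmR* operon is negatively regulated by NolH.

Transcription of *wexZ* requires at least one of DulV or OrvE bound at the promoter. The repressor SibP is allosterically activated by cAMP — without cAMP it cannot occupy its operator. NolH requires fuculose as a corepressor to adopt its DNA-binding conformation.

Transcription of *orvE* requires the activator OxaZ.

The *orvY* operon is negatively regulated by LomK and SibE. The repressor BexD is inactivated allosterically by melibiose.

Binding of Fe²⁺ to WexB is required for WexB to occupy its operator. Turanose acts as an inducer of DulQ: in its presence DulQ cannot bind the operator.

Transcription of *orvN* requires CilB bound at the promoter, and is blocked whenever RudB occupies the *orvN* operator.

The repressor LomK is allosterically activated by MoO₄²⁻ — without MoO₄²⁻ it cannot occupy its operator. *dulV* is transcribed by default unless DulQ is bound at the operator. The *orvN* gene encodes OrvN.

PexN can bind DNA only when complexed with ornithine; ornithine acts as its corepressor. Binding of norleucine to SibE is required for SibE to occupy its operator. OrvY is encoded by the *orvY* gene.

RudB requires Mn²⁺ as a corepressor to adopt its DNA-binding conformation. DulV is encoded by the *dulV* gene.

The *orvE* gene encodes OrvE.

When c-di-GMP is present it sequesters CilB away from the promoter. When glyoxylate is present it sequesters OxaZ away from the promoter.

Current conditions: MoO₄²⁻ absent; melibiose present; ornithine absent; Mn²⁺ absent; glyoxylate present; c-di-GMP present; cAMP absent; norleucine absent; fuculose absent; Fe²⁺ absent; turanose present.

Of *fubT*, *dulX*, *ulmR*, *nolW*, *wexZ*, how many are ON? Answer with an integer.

MoO₄²⁻ is absent, so LomK is inactive.
Norleucine is absent, so SibE is inactive.
With no repressor bound, *orvY* is transcribed.
So OrvY is produced and active.
Melibiose is present, so BexD is inactive.
No repressor is bound and OrvY is active, so *fubT* is transcribed.
→ *fubT* is ON.
cAMP is absent, so SibP is inactive.
Ornithine is absent, so PexN is inactive.
With no repressor bound, *dulX* is transcribed.
→ *dulX* is ON.
Fuculose is absent, so NolH is inactive.
With no repressor bound, *ulmR* is transcribed.
→ *ulmR* is ON.
Fe²⁺ is absent, so WexB is inactive.
c-di-GMP is present, so CilB is inactive.
Mn²⁺ is absent, so RudB is inactive.
Required activator CilB is absent, so *orvN* is not transcribed.
So OrvN is not produced.
With no repressor bound, *nolW* is transcribed.
→ *nolW* is ON.
Turanose is present, so DulQ is inactive.
With no repressor bound, *dulV* is transcribed.
So DulV is produced and active.
Glyoxylate is present, so OxaZ is inactive.
Required activator OxaZ is absent, so *orvE* is not transcribed.
So OrvE is not produced.
Activator DulV is present, so *wexZ* is transcribed.
→ *wexZ* is ON.
5 of the 5 genes are transcribed.

5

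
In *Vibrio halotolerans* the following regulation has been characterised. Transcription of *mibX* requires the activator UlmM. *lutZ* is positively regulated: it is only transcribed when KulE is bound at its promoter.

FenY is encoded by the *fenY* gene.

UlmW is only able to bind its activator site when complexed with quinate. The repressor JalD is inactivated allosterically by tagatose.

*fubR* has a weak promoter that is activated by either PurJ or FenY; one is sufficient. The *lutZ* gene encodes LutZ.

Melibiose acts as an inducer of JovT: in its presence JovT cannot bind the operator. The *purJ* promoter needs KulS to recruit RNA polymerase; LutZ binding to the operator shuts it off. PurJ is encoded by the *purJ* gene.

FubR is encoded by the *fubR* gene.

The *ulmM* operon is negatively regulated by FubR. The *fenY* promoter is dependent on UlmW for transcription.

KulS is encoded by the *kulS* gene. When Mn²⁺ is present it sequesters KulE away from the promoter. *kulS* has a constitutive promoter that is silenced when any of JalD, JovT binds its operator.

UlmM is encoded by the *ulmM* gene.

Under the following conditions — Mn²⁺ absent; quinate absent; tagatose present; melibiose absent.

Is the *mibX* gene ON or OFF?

ON

Tagatose is present, so JalD is inactive.
Melibiose is absent, so JovT is active.
With repressor JovT bound, *kulS* is not transcribed.
So KulS is not produced.
Mn²⁺ is absent, so KulE is active.
No repressor is bound and KulE is active, so *lutZ* is transcribed.
So LutZ is produced and active.
With repressor LutZ bound, *purJ* is not transcribed.
So PurJ is not produced.
Quinate is absent, so UlmW is inactive.
Required activator UlmW is absent, so *fenY* is not transcribed.
So FenY is not produced.
No activator is available at the *fubR* promoter, so *fubR* is not transcribed.
So FubR is not produced.
With no repressor bound, *ulmM* is transcribed.
So UlmM is produced and active.
No repressor is bound and UlmM is active, so *mibX* is transcribed.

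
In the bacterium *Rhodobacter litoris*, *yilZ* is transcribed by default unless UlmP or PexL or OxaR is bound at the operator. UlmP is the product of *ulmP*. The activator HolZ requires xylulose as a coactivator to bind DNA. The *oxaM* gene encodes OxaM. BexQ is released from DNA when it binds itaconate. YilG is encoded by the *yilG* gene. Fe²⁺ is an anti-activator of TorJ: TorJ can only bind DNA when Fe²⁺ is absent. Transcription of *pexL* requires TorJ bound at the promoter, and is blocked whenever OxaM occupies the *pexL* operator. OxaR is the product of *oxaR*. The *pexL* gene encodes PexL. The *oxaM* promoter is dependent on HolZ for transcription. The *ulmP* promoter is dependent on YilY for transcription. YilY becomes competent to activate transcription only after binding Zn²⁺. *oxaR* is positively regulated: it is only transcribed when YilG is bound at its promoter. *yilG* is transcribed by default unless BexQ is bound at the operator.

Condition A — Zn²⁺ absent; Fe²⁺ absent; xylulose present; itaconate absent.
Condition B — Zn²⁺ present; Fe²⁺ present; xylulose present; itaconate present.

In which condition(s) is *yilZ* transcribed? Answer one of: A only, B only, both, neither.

Condition A:
Zn²⁺ is absent, so YilY is inactive.
Required activator YilY is absent, so *ulmP* is not transcribed.
So UlmP is not produced.
Fe²⁺ is absent, so TorJ is active.
Xylulose is present, so HolZ is active.
No repressor is bound and HolZ is active, so *oxaM* is transcribed.
So OxaM is produced and active.
With repressor OxaM bound, *pexL* is not transcribed.
So PexL is not produced.
Itaconate is absent, so BexQ is active.
With repressor BexQ bound, *yilG* is not transcribed.
So YilG is not produced.
Required activator YilG is absent, so *oxaR* is not transcribed.
So OxaR is not produced.
With no repressor bound, *yilZ* is transcribed.
→ *yilZ* is ON in A.
Condition B:
Zn²⁺ is present, so YilY is active.
No repressor is bound and YilY is active, so *ulmP* is transcribed.
So UlmP is produced and active.
Fe²⁺ is present, so TorJ is inactive.
Xylulose is present, so HolZ is active.
No repressor is bound and HolZ is active, so *oxaM* is transcribed.
So OxaM is produced and active.
With repressor OxaM bound, *pexL* is not transcribed.
So PexL is not produced.
Itaconate is present, so BexQ is inactive.
With no repressor bound, *yilG* is transcribed.
So YilG is produced and active.
No repressor is bound and YilG is active, so *oxaR* is transcribed.
So OxaR is produced and active.
With repressor UlmP bound, *yilZ* is not transcribed.
→ *yilZ* is OFF in B.

A only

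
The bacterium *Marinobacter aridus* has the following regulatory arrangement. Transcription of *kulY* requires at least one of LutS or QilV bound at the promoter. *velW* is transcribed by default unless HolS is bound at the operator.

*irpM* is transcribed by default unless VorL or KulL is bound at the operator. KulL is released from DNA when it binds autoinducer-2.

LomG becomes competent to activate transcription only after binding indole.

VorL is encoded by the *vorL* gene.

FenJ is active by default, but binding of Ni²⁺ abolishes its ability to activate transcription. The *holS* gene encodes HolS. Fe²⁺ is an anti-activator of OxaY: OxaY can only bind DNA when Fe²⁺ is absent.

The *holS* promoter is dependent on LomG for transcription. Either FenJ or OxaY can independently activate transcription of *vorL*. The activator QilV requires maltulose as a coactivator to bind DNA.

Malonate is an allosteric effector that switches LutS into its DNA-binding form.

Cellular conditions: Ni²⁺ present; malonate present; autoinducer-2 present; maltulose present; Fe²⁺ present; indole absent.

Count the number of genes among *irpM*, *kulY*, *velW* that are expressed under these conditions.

3

Ni²⁺ is present, so FenJ is inactive.
Fe²⁺ is present, so OxaY is inactive.
No activator is available at the *vorL* promoter, so *vorL* is not transcribed.
So VorL is not produced.
Autoinducer-2 is present, so KulL is inactive.
With no repressor bound, *irpM* is transcribed.
→ *irpM* is ON.
Malonate is present, so LutS is active.
Maltulose is present, so QilV is active.
Activator LutS is present, so *kulY* is transcribed.
→ *kulY* is ON.
Indole is absent, so LomG is inactive.
Required activator LomG is absent, so *holS* is not transcribed.
So HolS is not produced.
With no repressor bound, *velW* is transcribed.
→ *velW* is ON.
3 of the 3 genes are transcribed.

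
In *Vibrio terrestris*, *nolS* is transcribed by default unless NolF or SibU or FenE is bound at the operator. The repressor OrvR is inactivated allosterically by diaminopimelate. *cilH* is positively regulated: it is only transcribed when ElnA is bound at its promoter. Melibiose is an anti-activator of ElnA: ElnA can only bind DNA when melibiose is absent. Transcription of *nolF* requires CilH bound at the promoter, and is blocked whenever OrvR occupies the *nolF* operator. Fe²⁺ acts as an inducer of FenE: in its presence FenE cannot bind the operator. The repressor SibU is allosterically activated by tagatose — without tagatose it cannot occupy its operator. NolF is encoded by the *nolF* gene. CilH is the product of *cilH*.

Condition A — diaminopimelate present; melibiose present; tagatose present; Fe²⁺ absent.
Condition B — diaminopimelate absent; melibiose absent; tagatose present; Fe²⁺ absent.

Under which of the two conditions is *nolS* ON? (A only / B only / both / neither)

neither

Condition A:
Diaminopimelate is present, so OrvR is inactive.
Melibiose is present, so ElnA is inactive.
Required activator ElnA is absent, so *cilH* is not transcribed.
So CilH is not produced.
Required activator CilH is absent, so *nolF* is not transcribed.
So NolF is not produced.
Tagatose is present, so SibU is active.
Fe²⁺ is absent, so FenE is active.
With repressor SibU bound, *nolS* is not transcribed.
→ *nolS* is OFF in A.
Condition B:
Diaminopimelate is absent, so OrvR is active.
Melibiose is absent, so ElnA is active.
No repressor is bound and ElnA is active, so *cilH* is transcribed.
So CilH is produced and active.
With repressor OrvR bound, *nolF* is not transcribed.
So NolF is not produced.
Tagatose is present, so SibU is active.
Fe²⁺ is absent, so FenE is active.
With repressor SibU bound, *nolS* is not transcribed.
→ *nolS* is OFF in B.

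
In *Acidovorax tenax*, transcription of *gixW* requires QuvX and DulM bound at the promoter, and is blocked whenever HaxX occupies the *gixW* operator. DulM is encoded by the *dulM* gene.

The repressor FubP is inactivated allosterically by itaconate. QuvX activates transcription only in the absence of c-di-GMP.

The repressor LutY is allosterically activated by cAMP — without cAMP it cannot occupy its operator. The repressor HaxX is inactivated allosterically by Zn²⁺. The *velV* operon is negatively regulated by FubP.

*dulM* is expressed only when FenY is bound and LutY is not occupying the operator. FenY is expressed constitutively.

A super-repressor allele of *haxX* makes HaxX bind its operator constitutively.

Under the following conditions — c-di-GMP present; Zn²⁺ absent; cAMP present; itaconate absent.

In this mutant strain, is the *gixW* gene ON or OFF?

c-di-GMP is present, so QuvX is inactive.
FenY is produced constitutively and is active.
cAMP is present, so LutY is active.
With repressor LutY bound, *dulM* is not transcribed.
So DulM is not produced.
HaxX is constitutively active in this strain.
With repressor HaxX bound, *gixW* is not transcribed.

OFF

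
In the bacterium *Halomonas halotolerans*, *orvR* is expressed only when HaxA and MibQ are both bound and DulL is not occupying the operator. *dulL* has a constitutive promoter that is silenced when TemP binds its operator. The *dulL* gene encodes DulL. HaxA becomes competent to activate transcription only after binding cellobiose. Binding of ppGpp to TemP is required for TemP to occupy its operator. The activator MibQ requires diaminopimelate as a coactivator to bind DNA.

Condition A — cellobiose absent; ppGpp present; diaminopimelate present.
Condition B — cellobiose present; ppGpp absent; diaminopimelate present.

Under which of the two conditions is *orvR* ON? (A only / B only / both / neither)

neither

Condition A:
Cellobiose is absent, so HaxA is inactive.
ppGpp is present, so TemP is active.
With repressor TemP bound, *dulL* is not transcribed.
So DulL is not produced.
Diaminopimelate is present, so MibQ is active.
Required activator HaxA is absent, so *orvR* is not transcribed.
→ *orvR* is OFF in A.
Condition B:
Cellobiose is present, so HaxA is active.
ppGpp is absent, so TemP is inactive.
With no repressor bound, *dulL* is transcribed.
So DulL is produced and active.
Diaminopimelate is present, so MibQ is active.
With repressor DulL bound, *orvR* is not transcribed.
→ *orvR* is OFF in B.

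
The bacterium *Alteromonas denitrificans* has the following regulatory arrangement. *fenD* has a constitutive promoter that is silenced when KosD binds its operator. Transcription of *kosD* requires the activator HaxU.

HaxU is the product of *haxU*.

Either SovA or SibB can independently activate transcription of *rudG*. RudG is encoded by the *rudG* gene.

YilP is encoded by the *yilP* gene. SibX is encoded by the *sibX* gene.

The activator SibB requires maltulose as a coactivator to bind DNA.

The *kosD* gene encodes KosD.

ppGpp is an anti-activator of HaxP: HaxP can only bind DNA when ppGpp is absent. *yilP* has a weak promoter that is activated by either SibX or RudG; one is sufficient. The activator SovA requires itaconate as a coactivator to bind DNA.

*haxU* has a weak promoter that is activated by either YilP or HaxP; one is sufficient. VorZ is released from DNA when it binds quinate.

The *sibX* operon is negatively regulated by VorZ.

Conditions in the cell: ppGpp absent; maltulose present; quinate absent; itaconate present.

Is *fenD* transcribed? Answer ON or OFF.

OFF

Quinate is absent, so VorZ is active.
With repressor VorZ bound, *sibX* is not transcribed.
So SibX is not produced.
Itaconate is present, so SovA is active.
Maltulose is present, so SibB is active.
Activator SovA is present, so *rudG* is transcribed.
So RudG is produced and active.
Activator RudG is present, so *yilP* is transcribed.
So YilP is produced and active.
ppGpp is absent, so HaxP is active.
Activator YilP is present, so *haxU* is transcribed.
So HaxU is produced and active.
No repressor is bound and HaxU is active, so *kosD* is transcribed.
So KosD is produced and active.
With repressor KosD bound, *fenD* is not transcribed.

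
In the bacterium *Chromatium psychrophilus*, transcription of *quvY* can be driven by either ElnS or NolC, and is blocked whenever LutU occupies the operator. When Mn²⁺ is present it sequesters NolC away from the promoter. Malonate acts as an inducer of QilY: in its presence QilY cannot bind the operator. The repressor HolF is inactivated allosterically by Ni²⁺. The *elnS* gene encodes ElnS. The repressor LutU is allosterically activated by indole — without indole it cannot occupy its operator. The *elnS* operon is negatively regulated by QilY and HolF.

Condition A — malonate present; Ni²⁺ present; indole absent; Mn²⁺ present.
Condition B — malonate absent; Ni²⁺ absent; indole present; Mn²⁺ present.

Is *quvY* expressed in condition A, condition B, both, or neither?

A only

Condition A:
Malonate is present, so QilY is inactive.
Ni²⁺ is present, so HolF is inactive.
With no repressor bound, *elnS* is transcribed.
So ElnS is produced and active.
Indole is absent, so LutU is inactive.
Mn²⁺ is present, so NolC is inactive.
Activator ElnS is present, so *quvY* is transcribed.
→ *quvY* is ON in A.
Condition B:
Malonate is absent, so QilY is active.
Ni²⁺ is absent, so HolF is active.
With repressor QilY bound, *elnS* is not transcribed.
So ElnS is not produced.
Indole is present, so LutU is active.
Mn²⁺ is present, so NolC is inactive.
With repressor LutU bound, *quvY* is not transcribed.
→ *quvY* is OFF in B.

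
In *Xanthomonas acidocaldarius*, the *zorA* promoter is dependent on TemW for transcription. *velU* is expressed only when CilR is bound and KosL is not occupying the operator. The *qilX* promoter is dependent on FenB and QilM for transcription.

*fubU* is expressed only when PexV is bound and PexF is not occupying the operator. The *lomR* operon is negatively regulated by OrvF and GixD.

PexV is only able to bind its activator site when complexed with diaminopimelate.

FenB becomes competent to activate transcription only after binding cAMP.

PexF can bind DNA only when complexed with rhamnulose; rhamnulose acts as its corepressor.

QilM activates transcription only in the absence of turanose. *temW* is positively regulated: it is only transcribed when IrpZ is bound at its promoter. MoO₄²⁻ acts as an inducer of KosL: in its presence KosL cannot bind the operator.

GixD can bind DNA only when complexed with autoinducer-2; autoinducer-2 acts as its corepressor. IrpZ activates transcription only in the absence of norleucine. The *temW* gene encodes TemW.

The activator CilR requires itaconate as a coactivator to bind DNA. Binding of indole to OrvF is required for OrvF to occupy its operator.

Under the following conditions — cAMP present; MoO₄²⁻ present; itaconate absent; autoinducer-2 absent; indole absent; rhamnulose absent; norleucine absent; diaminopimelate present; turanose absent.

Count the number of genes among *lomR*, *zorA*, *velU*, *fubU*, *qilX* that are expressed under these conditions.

4

Indole is absent, so OrvF is inactive.
Autoinducer-2 is absent, so GixD is inactive.
With no repressor bound, *lomR* is transcribed.
→ *lomR* is ON.
Norleucine is absent, so IrpZ is active.
No repressor is bound and IrpZ is active, so *temW* is transcribed.
So TemW is produced and active.
No repressor is bound and TemW is active, so *zorA* is transcribed.
→ *zorA* is ON.
Itaconate is absent, so CilR is inactive.
MoO₄²⁻ is present, so KosL is inactive.
Required activator CilR is absent, so *velU* is not transcribed.
→ *velU* is OFF.
Rhamnulose is absent, so PexF is inactive.
Diaminopimelate is present, so PexV is active.
No repressor is bound and PexV is active, so *fubU* is transcribed.
→ *fubU* is ON.
cAMP is present, so FenB is active.
Turanose is absent, so QilM is active.
No repressor is bound and FenB and QilM are active, so *qilX* is transcribed.
→ *qilX* is ON.
4 of the 5 genes are transcribed.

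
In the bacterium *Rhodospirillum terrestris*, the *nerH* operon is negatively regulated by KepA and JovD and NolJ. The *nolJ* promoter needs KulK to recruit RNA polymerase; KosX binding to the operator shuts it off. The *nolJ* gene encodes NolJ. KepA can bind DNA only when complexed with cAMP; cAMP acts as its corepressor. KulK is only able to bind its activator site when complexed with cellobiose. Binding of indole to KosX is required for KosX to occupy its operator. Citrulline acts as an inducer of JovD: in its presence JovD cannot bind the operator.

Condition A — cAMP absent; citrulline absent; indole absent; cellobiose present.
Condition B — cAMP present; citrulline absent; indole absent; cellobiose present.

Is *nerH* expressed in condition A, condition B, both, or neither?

Condition A:
cAMP is absent, so KepA is inactive.
Citrulline is absent, so JovD is active.
Indole is absent, so KosX is inactive.
Cellobiose is present, so KulK is active.
No repressor is bound and KulK is active, so *nolJ* is transcribed.
So NolJ is produced and active.
With repressor JovD bound, *nerH* is not transcribed.
→ *nerH* is OFF in A.
Condition B:
cAMP is present, so KepA is active.
Citrulline is absent, so JovD is active.
Indole is absent, so KosX is inactive.
Cellobiose is present, so KulK is active.
No repressor is bound and KulK is active, so *nolJ* is transcribed.
So NolJ is produced and active.
With repressor KepA bound, *nerH* is not transcribed.
→ *nerH* is OFF in B.

neither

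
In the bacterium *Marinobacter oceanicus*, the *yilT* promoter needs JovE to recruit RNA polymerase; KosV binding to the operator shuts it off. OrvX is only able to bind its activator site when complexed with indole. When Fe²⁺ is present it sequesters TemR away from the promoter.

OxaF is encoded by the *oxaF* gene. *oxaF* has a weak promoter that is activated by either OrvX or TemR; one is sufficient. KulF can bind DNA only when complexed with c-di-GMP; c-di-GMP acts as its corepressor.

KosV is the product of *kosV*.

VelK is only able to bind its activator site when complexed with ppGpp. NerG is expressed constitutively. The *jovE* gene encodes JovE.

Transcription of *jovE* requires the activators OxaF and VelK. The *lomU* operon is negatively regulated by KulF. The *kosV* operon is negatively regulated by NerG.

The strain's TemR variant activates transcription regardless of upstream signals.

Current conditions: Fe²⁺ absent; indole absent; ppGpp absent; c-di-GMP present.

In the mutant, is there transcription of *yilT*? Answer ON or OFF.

OFF

Indole is absent, so OrvX is inactive.
TemR is constitutively active in this strain.
Activator TemR is present, so *oxaF* is transcribed.
So OxaF is produced and active.
ppGpp is absent, so VelK is inactive.
Required activator VelK is absent, so *jovE* is not transcribed.
So JovE is not produced.
NerG is produced constitutively and is active.
With repressor NerG bound, *kosV* is not transcribed.
So KosV is not produced.
Required activator JovE is absent, so *yilT* is not transcribed.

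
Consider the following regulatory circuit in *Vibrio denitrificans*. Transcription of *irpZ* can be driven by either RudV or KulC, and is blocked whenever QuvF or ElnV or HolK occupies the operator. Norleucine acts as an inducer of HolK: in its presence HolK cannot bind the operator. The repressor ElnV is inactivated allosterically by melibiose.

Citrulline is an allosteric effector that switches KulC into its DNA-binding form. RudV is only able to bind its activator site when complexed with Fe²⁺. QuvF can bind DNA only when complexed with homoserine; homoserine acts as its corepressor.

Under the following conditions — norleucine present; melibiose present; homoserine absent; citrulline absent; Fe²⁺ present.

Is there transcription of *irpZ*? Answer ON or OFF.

Fe²⁺ is present, so RudV is active.
Homoserine is absent, so QuvF is inactive.
Melibiose is present, so ElnV is inactive.
Citrulline is absent, so KulC is inactive.
Norleucine is present, so HolK is inactive.
Activator RudV is present, so *irpZ* is transcribed.

ON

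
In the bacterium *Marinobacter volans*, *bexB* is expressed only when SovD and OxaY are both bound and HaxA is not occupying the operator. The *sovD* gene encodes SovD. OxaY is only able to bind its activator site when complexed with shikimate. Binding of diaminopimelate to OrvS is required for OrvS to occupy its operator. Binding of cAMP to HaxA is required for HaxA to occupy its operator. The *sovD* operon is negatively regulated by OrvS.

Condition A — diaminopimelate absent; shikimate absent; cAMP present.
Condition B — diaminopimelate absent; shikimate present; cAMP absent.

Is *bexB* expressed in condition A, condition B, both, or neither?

B only

Condition A:
Diaminopimelate is absent, so OrvS is inactive.
With no repressor bound, *sovD* is transcribed.
So SovD is produced and active.
Shikimate is absent, so OxaY is inactive.
cAMP is present, so HaxA is active.
With repressor HaxA bound, *bexB* is not transcribed.
→ *bexB* is OFF in A.
Condition B:
Diaminopimelate is absent, so OrvS is inactive.
With no repressor bound, *sovD* is transcribed.
So SovD is produced and active.
Shikimate is present, so OxaY is active.
cAMP is absent, so HaxA is inactive.
No repressor is bound and SovD and OxaY are active, so *bexB* is transcribed.
→ *bexB* is ON in B.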